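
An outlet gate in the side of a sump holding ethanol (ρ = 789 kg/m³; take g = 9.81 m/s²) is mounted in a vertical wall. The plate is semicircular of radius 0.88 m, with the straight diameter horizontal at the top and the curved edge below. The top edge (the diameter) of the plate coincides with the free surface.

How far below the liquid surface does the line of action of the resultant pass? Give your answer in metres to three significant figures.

h_p = 0.518 m

γ = ρg = 789 × 9.81 / 1000 = 7.74009 kN/m³.
The centroid of a semicircle lies 4r/(3π) = 0.373484 m from the diameter, here below the top edge, so the centroid depth is h_c = 0.373484 m.
A = πr²/2 = π × 0.88²/2 = 1.21642 m².
Resultant F = γ·h_c·A = 7.74009 × 0.373484 × 1.21642 = 3.51643 kN.
I_c = (π/8 − 8/(9π))·r⁴ = 0.109757 × 0.88⁴ = 0.0658208 m⁴.
Centre of pressure: y_p = y_c + I_c/(y_c·A) = 0.373484 + 0.0658208/(0.373484 × 1.21642) = 0.373484 + 0.14488 = 0.518364 m along the plane.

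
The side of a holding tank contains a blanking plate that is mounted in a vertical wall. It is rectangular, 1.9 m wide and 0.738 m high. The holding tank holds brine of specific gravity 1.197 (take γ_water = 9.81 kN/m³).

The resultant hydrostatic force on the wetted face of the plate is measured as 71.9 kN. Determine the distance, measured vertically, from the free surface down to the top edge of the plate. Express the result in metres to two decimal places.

γ = 1.197 × 9.81 = 11.74257 kN/m³.
A = 1.9 × 0.738 = 1.4022 m².
From F = γ·h_c·A, the centroid depth is h_c = 71.9/(11.74257 × 1.4022) = 4.36672 m.
The centroid lies 0.738/2 = 0.369 m below the top edge, so the top edge sits at h_top = 4.36672 − 0.369 = 3.99772 m below the surface.

d_top ≈ 4.00 m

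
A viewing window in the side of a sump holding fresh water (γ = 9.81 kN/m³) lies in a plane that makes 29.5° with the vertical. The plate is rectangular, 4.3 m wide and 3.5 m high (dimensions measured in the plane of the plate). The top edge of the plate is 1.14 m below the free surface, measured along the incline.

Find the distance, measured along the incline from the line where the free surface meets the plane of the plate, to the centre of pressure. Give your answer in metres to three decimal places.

y_p = 3.243 m

γ = 9.81 kN/m³.
The plate makes 29.5° with the vertical, i.e. θ = 90° − 29.5° = 60.5° to the horizontal. Measuring y along the incline from the free-surface line, vertical depth h = y·sinθ with sinθ = 0.870356.
The centroid lies 3.5/2 = 1.75 m below the top edge, so y_c = 1.14 + 1.75 = 2.89 m and h_c = 2.89 × 0.870356 = 2.51533 m.
A = 4.3 × 3.5 = 15.05 m².
Resultant F = γ·h_c·A = 9.81 × 2.51533 × 15.05 = 371.365 kN.
I_c = b·h³/12 = 4.3 × 3.5³/12 = 15.3635 m⁴.
Centre of pressure: y_p = y_c + I_c/(y_c·A) = 2.89 + 15.3635/(2.89 × 15.05) = 2.89 + 0.353229 = 3.24323 m along the plane.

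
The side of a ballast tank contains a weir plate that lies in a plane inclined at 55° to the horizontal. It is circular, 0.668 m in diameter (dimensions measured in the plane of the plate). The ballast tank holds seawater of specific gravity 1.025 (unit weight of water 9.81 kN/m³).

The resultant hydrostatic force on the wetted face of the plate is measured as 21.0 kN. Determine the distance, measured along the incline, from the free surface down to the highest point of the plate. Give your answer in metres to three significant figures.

γ = 1.025 × 9.81 = 10.05525 kN/m³.
A = π(0.334)² = 0.350464 m².
From F = γ·h_c·A, the centroid depth is h_c = 21.0/(10.05525 × 0.350464) = 5.95913 m.
Let θ = 55° be the plate's angle to the horizontal; measure y along the incline from where the plane meets the free surface. Vertical depth h = y·sinθ with sinθ = 0.819152.
Along the incline, y_c = h_c/sinθ = 5.95913/0.819152 = 7.27475 m.
The centroid is at the centre, 0.334 m below the top of the plate, so the highest point sits at y_top = 7.27475 − 0.334 = 6.94075 m along the incline.

y_top ≈ 6.94 m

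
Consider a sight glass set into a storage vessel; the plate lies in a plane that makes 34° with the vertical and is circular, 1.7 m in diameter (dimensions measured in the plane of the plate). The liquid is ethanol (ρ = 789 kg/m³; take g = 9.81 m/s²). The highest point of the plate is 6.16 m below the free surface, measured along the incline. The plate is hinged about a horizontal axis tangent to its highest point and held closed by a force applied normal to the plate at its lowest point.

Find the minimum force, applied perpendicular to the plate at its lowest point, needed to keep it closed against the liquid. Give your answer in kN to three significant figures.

P ≈ 52.6 kN

γ = ρg = 789 × 9.81 / 1000 = 7.74009 kN/m³.
The plate makes 34° with the vertical, i.e. θ = 90° − 34° = 56° to the horizontal. Measuring y along the incline from the free-surface line, vertical depth h = y·sinθ with sinθ = 0.829038.
The centroid is at the centre, 0.85 m below the top of the plate, so y_c = 6.16 + 0.85 = 7.01 m and h_c = 7.01 × 0.829038 = 5.81156 m.
A = π(0.85)² = 2.2698 m².
Resultant F = γ·h_c·A = 7.74009 × 5.81156 × 2.2698 = 102.1 kN.
I_c = πr⁴/4 = π × 0.85⁴/4 = 0.409983 m⁴.
Centre of pressure: y_p = y_c + I_c/(y_c·A) = 7.01 + 0.409983/(7.01 × 2.2698) = 7.01 + 0.0257668 = 7.03577 m along the plane.
The resultant acts 0.85 + 0.0257668 = 0.875767 m (along the plate) below the hinge at the top edge, so the moment about the hinge is M = F × 0.875767 = 102.1 × 0.875767 = 89.4158 kN·m.
A normal force at the bottom, 1.7 m from the hinge, must supply this moment: P = 89.4158/1.7 = 52.5975 kN.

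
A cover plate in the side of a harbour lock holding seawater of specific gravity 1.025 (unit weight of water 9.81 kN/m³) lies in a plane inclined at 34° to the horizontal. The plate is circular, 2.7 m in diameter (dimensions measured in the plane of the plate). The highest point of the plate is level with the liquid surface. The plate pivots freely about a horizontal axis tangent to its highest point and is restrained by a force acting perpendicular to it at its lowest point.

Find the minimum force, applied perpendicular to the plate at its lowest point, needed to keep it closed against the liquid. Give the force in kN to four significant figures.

γ = 1.025 × 9.81 = 10.05525 kN/m³.
Let θ = 34° be the plate's angle to the horizontal; measure y along the incline from where the plane meets the free surface. Vertical depth h = y·sinθ with sinθ = 0.559193.
The centroid is at the centre, 1.35 m below the top of the plate, so y_c = 1.35 m and h_c = 1.35 × 0.559193 = 0.754911 m.
A = π(1.35)² = 5.72555 m².
Resultant F = γ·h_c·A = 10.05525 × 0.754911 × 5.72555 = 43.4616 kN.
I_c = πr⁴/4 = π × 1.35⁴/4 = 2.6087 m⁴.
Centre of pressure: y_p = y_c + I_c/(y_c·A) = 1.35 + 2.6087/(1.35 × 5.72555) = 1.35 + 0.3375 = 1.6875 m along the plane.
The resultant acts 1.35 + 0.3375 = 1.6875 m (along the plate) below the hinge at the top edge, so the moment about the hinge is M = F × 1.6875 = 43.4616 × 1.6875 = 73.3414 kN·m.
A normal force at the bottom, 2.7 m from the hinge, must supply this moment: P = 73.3414/2.7 = 27.1635 kN.

P ≈ 27.16 kN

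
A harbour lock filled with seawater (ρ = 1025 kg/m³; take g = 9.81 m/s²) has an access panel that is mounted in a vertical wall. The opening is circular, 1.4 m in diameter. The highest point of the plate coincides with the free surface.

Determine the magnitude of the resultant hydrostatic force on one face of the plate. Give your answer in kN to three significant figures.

F ≈ 10.8 kN

γ = ρg = 1025 × 9.81 / 1000 = 10.05525 kN/m³.
The centroid is at the centre, 0.7 m below the top of the plate, so the centroid depth is h_c = 0.7 m.
A = π(0.7)² = 1.53938 m².
Resultant F = γ·h_c·A = 10.05525 × 0.7 × 1.53938 = 10.8352 kN.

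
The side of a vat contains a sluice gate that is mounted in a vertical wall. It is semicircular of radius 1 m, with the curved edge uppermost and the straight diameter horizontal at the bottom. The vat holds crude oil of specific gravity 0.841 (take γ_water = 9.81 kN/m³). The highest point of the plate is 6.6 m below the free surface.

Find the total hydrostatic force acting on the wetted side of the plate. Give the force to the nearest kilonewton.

F ≈ 93 kN

γ = 0.841 × 9.81 = 8.25021 kN/m³.
The centroid lies 4r/(3π) = 0.424413 m above the diameter, so r − 4r/(3π) = 1 − 0.424413 = 0.575587 m below the topmost point, so the centroid depth is h_c = 6.6 + 0.575587 = 7.17559 m.
A = πr²/2 = π × 1²/2 = 1.5708 m².
Resultant F = γ·h_c·A = 8.25021 × 7.17559 × 1.5708 = 92.9916 kN.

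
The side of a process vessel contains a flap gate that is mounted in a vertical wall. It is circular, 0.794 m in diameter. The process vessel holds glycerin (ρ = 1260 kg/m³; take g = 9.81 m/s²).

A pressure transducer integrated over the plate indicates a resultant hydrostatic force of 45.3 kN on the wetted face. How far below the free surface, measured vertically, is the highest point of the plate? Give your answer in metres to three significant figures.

γ = ρg = 1260 × 9.81 / 1000 = 12.3606 kN/m³.
A = π(0.397)² = 0.495143 m².
From F = γ·h_c·A, the centroid depth is h_c = 45.3/(12.3606 × 0.495143) = 7.40164 m.
The centroid is at the centre, 0.397 m below the top of the plate, so the highest point sits at h_top = 7.40164 − 0.397 = 7.00464 m below the surface.

d_top ≈ 7.00 m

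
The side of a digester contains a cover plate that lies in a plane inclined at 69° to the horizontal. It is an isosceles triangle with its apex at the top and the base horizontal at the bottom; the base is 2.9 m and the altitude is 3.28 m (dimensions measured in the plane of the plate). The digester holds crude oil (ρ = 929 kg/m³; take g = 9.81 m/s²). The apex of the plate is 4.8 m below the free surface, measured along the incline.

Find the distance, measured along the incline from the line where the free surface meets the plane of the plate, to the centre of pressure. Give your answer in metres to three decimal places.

y_p = 7.072 m

γ = ρg = 929 × 9.81 / 1000 = 9.11349 kN/m³.
Let θ = 69° be the plate's angle to the horizontal; measure y along the incline from where the plane meets the free surface. Vertical depth h = y·sinθ with sinθ = 0.933580.
With the apex up, the centroid sits 2h/3 = 2 × 3.28/3 = 2.18667 m below the apex, so y_c = 4.8 + 2.18667 = 6.98667 m and h_c = 6.98667 × 0.933580 = 6.52262 m.
A = ½ × 2.9 × 3.28 = 4.756 m².
Resultant F = γ·h_c·A = 9.11349 × 6.52262 × 4.756 = 282.715 kN.
I_c = b·h³/36 = 2.9 × 3.28³/36 = 2.84261 m⁴.
Centre of pressure: y_p = y_c + I_c/(y_c·A) = 6.98667 + 2.84261/(6.98667 × 4.756) = 6.98667 + 0.0855471 = 7.07222 m along the plane.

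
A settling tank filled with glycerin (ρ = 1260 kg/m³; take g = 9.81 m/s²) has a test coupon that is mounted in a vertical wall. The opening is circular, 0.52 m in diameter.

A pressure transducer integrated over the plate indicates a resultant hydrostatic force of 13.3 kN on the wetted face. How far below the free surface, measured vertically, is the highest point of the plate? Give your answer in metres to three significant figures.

γ = ρg = 1260 × 9.81 / 1000 = 12.3606 kN/m³.
A = π(0.26)² = 0.212372 m².
From F = γ·h_c·A, the centroid depth is h_c = 13.3/(12.3606 × 0.212372) = 5.06658 m.
The centroid is at the centre, 0.26 m below the top of the plate, so the highest point sits at h_top = 5.06658 − 0.26 = 4.80658 m below the surface.

d_top ≈ 4.81 m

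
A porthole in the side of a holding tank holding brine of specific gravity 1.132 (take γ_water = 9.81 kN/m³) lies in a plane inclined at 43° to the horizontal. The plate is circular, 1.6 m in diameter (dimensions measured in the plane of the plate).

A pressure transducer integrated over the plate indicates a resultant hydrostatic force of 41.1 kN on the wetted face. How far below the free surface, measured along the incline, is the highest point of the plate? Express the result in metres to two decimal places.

γ = 1.132 × 9.81 = 11.10492 kN/m³.
A = π(0.8)² = 2.01062 m².
From F = γ·h_c·A, the centroid depth is h_c = 41.1/(11.10492 × 2.01062) = 1.84076 m.
Let θ = 43° be the plate's angle to the horizontal; measure y along the incline from where the plane meets the free surface. Vertical depth h = y·sinθ with sinθ = 0.681998.
Along the incline, y_c = h_c/sinθ = 1.84076/0.681998 = 2.69907 m.
The centroid is at the centre, 0.8 m below the top of the plate, so the highest point sits at y_top = 2.69907 − 0.8 = 1.89907 m along the incline.

y_top ≈ 1.90 m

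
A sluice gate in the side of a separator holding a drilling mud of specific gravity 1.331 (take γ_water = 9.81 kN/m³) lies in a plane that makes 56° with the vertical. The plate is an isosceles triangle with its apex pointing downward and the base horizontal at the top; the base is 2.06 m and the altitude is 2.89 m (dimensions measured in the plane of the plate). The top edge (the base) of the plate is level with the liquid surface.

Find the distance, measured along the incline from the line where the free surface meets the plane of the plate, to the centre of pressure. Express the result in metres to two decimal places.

γ = 1.331 × 9.81 = 13.05711 kN/m³.
The plate makes 56° with the vertical, i.e. θ = 90° − 56° = 34° to the horizontal. Measuring y along the incline from the free-surface line, vertical depth h = y·sinθ with sinθ = 0.559193.
With the apex down, the centroid sits h/3 = 2.89/3 = 0.963333 m below the base (the top edge), so y_c = 0.963333 m and h_c = 0.963333 × 0.559193 = 0.538689 m.
A = ½ × 2.06 × 2.89 = 2.9767 m².
Resultant F = γ·h_c·A = 13.05711 × 0.538689 × 2.9767 = 20.9373 kN.
I_c = b·h³/36 = 2.06 × 2.89³/36 = 1.38121 m⁴.
Centre of pressure: y_p = y_c + I_c/(y_c·A) = 0.963333 + 1.38121/(0.963333 × 2.9767) = 0.963333 + 0.481668 = 1.445 m along the plane.

y_p = 1.45 m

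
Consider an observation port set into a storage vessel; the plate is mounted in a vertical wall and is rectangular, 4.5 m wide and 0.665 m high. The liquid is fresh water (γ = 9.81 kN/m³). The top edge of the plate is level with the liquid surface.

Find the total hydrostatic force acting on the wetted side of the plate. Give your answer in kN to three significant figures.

F ≈ 9.76 kN

γ = 9.81 kN/m³.
The centroid lies 0.665/2 = 0.3325 m below the top edge, so the centroid depth is h_c = 0.3325 m.
A = 4.5 × 0.665 = 2.9925 m².
Resultant F = γ·h_c·A = 9.81 × 0.3325 × 2.9925 = 9.76101 kN.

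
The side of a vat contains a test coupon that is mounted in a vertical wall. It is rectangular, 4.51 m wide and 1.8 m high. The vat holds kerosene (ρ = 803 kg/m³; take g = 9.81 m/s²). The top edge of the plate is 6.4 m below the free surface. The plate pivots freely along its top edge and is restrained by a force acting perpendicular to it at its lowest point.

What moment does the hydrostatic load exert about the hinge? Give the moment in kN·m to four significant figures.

M ≈ 437.4 kN·m

γ = ρg = 803 × 9.81 / 1000 = 7.87743 kN/m³.
The centroid lies 1.8/2 = 0.9 m below the top edge, so the centroid depth is h_c = 6.4 + 0.9 = 7.3 m.
A = 4.51 × 1.8 = 8.118 m².
Resultant F = γ·h_c·A = 7.87743 × 7.3 × 8.118 = 466.828 kN.
I_c = b·h³/12 = 4.51 × 1.8³/12 = 2.19186 m⁴.
Centre of pressure: y_p = y_c + I_c/(y_c·A) = 7.3 + 2.19186/(7.3 × 8.118) = 7.3 + 0.0369863 = 7.33699 m along the plane.
The resultant acts 0.9 + 0.0369863 = 0.936986 m (along the plate) below the hinge at the top edge, so the moment about the hinge is M = F × 0.936986 = 466.828 × 0.936986 = 437.411 kN·m.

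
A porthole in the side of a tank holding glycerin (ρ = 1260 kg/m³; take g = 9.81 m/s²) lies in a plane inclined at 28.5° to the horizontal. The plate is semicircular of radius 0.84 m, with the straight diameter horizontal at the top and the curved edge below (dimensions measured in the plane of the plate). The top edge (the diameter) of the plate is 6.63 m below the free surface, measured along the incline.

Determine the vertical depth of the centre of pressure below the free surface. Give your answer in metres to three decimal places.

h_p = 3.337 m

γ = ρg = 1260 × 9.81 / 1000 = 12.3606 kN/m³.
Let θ = 28.5° be the plate's angle to the horizontal; measure y along the incline from where the plane meets the free surface. Vertical depth h = y·sinθ with sinθ = 0.477159.
The centroid of a semicircle lies 4r/(3π) = 0.356507 m from the diameter, here below the top edge, so y_c = 6.63 + 0.356507 = 6.98651 m and h_c = 6.98651 × 0.477159 = 3.33368 m.
A = πr²/2 = π × 0.84²/2 = 1.10835 m².
Resultant F = γ·h_c·A = 12.3606 × 3.33368 × 1.10835 = 45.671 kN.
I_c = (π/8 − 8/(9π))·r⁴ = 0.109757 × 0.84⁴ = 0.0546449 m⁴.
Centre of pressure: y_p = y_c + I_c/(y_c·A) = 6.98651 + 0.0546449/(6.98651 × 1.10835) = 6.98651 + 0.00705688 = 6.99357 m along the plane.
Vertically, h_p = y_p·sinθ = 6.99357 × 0.477159 = 3.33704 m.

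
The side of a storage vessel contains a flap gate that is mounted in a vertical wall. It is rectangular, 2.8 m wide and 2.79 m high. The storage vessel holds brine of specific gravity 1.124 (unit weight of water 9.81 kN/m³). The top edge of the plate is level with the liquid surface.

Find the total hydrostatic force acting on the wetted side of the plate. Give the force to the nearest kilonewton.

γ = 1.124 × 9.81 = 11.02644 kN/m³.
The centroid lies 2.79/2 = 1.395 m below the top edge, so the centroid depth is h_c = 1.395 m.
A = 2.8 × 2.79 = 7.812 m².
Resultant F = γ·h_c·A = 11.02644 × 1.395 × 7.812 = 120.163 kN.

F ≈ 120 kN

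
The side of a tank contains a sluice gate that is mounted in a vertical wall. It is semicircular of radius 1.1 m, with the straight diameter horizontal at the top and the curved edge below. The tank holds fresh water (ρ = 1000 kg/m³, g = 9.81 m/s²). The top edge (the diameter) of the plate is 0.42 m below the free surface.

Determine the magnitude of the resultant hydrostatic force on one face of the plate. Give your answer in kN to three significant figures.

γ = ρg = 1000 × 9.81 = 9810 N/m³ = 9.81 kN/m³.
The centroid of a semicircle lies 4r/(3π) = 0.466854 m from the diameter, here below the top edge, so the centroid depth is h_c = 0.42 + 0.466854 = 0.886854 m.
A = πr²/2 = π × 1.1²/2 = 1.90066 m².
Resultant F = γ·h_c·A = 9.81 × 0.886854 × 1.90066 = 16.5358 kN.

F ≈ 16.5 kN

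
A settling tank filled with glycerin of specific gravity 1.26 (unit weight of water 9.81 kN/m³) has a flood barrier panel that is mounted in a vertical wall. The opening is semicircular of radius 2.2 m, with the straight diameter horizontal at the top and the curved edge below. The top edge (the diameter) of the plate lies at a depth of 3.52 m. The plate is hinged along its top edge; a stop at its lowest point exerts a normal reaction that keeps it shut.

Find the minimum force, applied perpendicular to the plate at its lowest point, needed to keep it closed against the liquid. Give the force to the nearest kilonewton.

γ = 1.26 × 9.81 = 12.3606 kN/m³.
The centroid of a semicircle lies 4r/(3π) = 0.933709 m from the diameter, here below the top edge, so the centroid depth is h_c = 3.52 + 0.933709 = 4.45371 m.
A = πr²/2 = π × 2.2²/2 = 7.60265 m².
Resultant F = γ·h_c·A = 12.3606 × 4.45371 × 7.60265 = 418.53 kN.
I_c = (π/8 − 8/(9π))·r⁴ = 0.109757 × 2.2⁴ = 2.57112 m⁴.
Centre of pressure: y_p = y_c + I_c/(y_c·A) = 4.45371 + 2.57112/(4.45371 × 7.60265) = 4.45371 + 0.0759338 = 4.52964 m along the plane.
The resultant acts 0.933709 + 0.0759338 = 1.00964 m (along the plate) below the hinge at the top edge, so the moment about the hinge is M = F × 1.00964 = 418.53 × 1.00964 = 422.565 kN·m.
A normal force at the bottom, 2.2 m from the hinge, must supply this moment: P = 422.565/2.2 = 192.075 kN.

P ≈ 192 kN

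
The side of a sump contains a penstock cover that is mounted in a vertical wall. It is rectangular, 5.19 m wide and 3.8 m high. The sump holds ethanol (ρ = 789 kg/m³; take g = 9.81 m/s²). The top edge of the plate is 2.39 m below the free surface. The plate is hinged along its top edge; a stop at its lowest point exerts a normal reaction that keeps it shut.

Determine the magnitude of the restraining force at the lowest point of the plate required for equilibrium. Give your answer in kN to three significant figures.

P ≈ 376 kN

γ = ρg = 789 × 9.81 / 1000 = 7.74009 kN/m³.
The centroid lies 3.8/2 = 1.9 m below the top edge, so the centroid depth is h_c = 2.39 + 1.9 = 4.29 m.
A = 5.19 × 3.8 = 19.722 m².
Resultant F = γ·h_c·A = 7.74009 × 4.29 × 19.722 = 654.869 kN.
I_c = b·h³/12 = 5.19 × 3.8³/12 = 23.7321 m⁴.
Centre of pressure: y_p = y_c + I_c/(y_c·A) = 4.29 + 23.7321/(4.29 × 19.722) = 4.29 + 0.280497 = 4.5705 m along the plane.
The resultant acts 1.9 + 0.280497 = 2.1805 m (along the plate) below the hinge at the top edge, so the moment about the hinge is M = F × 2.1805 = 654.869 × 2.1805 = 1427.94 kN·m.
A normal force at the bottom, 3.8 m from the hinge, must supply this moment: P = 1427.94/3.8 = 375.774 kN.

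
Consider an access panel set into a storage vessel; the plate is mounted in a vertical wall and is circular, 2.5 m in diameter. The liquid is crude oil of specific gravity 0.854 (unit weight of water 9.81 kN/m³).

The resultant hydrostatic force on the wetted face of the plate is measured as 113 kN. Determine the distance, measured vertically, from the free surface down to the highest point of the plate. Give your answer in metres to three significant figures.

γ = 0.854 × 9.81 = 8.37774 kN/m³.
A = π(1.25)² = 4.90874 m².
From F = γ·h_c·A, the centroid depth is h_c = 113/(8.37774 × 4.90874) = 2.74778 m.
The centroid is at the centre, 1.25 m below the top of the plate, so the highest point sits at h_top = 2.74778 − 1.25 = 1.49778 m below the surface.

d_top ≈ 1.50 m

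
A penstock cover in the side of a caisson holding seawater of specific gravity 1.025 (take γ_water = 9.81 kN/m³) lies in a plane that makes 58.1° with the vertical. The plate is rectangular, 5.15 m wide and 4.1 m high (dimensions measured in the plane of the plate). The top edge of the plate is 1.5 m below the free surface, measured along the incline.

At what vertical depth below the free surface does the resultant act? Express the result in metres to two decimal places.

γ = 1.025 × 9.81 = 10.05525 kN/m³.
The plate makes 58.1° with the vertical, i.e. θ = 90° − 58.1° = 31.9° to the horizontal. Measuring y along the incline from the free-surface line, vertical depth h = y·sinθ with sinθ = 0.528438.
The centroid lies 4.1/2 = 2.05 m below the top edge, so y_c = 1.5 + 2.05 = 3.55 m and h_c = 3.55 × 0.528438 = 1.87595 m.
A = 5.15 × 4.1 = 21.115 m².
Resultant F = γ·h_c·A = 10.05525 × 1.87595 × 21.115 = 398.295 kN.
I_c = b·h³/12 = 5.15 × 4.1³/12 = 29.5786 m⁴.
Centre of pressure: y_p = y_c + I_c/(y_c·A) = 3.55 + 29.5786/(3.55 × 21.115) = 3.55 + 0.394601 = 3.9446 m along the plane.
Vertically, h_p = y_p·sinθ = 3.9446 × 0.528438 = 2.08448 m.

h_p = 2.08 m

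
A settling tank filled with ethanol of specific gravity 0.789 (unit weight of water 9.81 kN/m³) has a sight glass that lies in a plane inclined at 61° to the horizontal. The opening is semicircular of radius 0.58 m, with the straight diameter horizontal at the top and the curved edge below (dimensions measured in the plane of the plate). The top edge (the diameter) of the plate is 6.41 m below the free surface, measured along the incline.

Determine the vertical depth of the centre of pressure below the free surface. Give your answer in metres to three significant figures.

γ = 0.789 × 9.81 = 7.74009 kN/m³.
Let θ = 61° be the plate's angle to the horizontal; measure y along the incline from where the plane meets the free surface. Vertical depth h = y·sinθ with sinθ = 0.874620.
The centroid of a semicircle lies 4r/(3π) = 0.24616 m from the diameter, here below the top edge, so y_c = 6.41 + 0.24616 = 6.65616 m and h_c = 6.65616 × 0.874620 = 5.82161 m.
A = πr²/2 = π × 0.58²/2 = 0.528416 m².
Resultant F = γ·h_c·A = 7.74009 × 5.82161 × 0.528416 = 23.8103 kN.
I_c = (π/8 − 8/(9π))·r⁴ = 0.109757 × 0.58⁴ = 0.0124206 m⁴.
Centre of pressure: y_p = y_c + I_c/(y_c·A) = 6.65616 + 0.0124206/(6.65616 × 0.528416) = 6.65616 + 0.00353137 = 6.65969 m along the plane.
Vertically, h_p = y_p·sinθ = 6.65969 × 0.874620 = 5.8247 m.

h_p = 5.82 m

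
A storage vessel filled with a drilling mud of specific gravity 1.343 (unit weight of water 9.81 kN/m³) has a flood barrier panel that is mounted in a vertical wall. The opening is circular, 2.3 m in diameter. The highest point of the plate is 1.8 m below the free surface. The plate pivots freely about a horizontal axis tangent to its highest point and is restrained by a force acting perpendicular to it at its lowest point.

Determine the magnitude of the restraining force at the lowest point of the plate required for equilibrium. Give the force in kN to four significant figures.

P ≈ 88.61 kN

γ = 1.343 × 9.81 = 13.17483 kN/m³.
The centroid is at the centre, 1.15 m below the top of the plate, so the centroid depth is h_c = 1.8 + 1.15 = 2.95 m.
A = π(1.15)² = 4.15476 m².
Resultant F = γ·h_c·A = 13.17483 × 2.95 × 4.15476 = 161.478 kN.
I_c = πr⁴/4 = π × 1.15⁴/4 = 1.37367 m⁴.
Centre of pressure: y_p = y_c + I_c/(y_c·A) = 2.95 + 1.37367/(2.95 × 4.15476) = 2.95 + 0.112076 = 3.06208 m along the plane.
The resultant acts 1.15 + 0.112076 = 1.26208 m (along the plate) below the hinge at the top edge, so the moment about the hinge is M = F × 1.26208 = 161.478 × 1.26208 = 203.798 kN·m.
A normal force at the bottom, 2.3 m from the hinge, must supply this moment: P = 203.798/2.3 = 88.6078 kN.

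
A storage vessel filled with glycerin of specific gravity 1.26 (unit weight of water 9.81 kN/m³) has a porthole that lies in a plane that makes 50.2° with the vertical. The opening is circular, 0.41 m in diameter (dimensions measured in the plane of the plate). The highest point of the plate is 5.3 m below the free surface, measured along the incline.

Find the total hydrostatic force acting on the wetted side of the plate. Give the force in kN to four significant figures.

F ≈ 5.751 kN

γ = 1.26 × 9.81 = 12.3606 kN/m³.
The plate makes 50.2° with the vertical, i.e. θ = 90° − 50.2° = 39.8° to the horizontal. Measuring y along the incline from the free-surface line, vertical depth h = y·sinθ with sinθ = 0.640110.
The centroid is at the centre, 0.205 m below the top of the plate, so y_c = 5.3 + 0.205 = 5.505 m and h_c = 5.505 × 0.640110 = 3.52381 m.
A = π(0.205)² = 0.132025 m².
Resultant F = γ·h_c·A = 12.3606 × 3.52381 × 0.132025 = 5.75053 kN.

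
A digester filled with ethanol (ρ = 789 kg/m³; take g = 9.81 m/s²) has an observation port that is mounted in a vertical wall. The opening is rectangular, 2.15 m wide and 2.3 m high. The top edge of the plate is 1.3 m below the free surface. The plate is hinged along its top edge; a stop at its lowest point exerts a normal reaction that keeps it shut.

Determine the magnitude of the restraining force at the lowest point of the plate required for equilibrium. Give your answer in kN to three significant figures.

P ≈ 54.2 kN

γ = ρg = 789 × 9.81 / 1000 = 7.74009 kN/m³.
The centroid lies 2.3/2 = 1.15 m below the top edge, so the centroid depth is h_c = 1.3 + 1.15 = 2.45 m.
A = 2.15 × 2.3 = 4.945 m².
Resultant F = γ·h_c·A = 7.74009 × 2.45 × 4.945 = 93.7731 kN.
I_c = b·h³/12 = 2.15 × 2.3³/12 = 2.17992 m⁴.
Centre of pressure: y_p = y_c + I_c/(y_c·A) = 2.45 + 2.17992/(2.45 × 4.945) = 2.45 + 0.179932 = 2.62993 m along the plane.
The resultant acts 1.15 + 0.179932 = 1.32993 m (along the plate) below the hinge at the top edge, so the moment about the hinge is M = F × 1.32993 = 93.7731 × 1.32993 = 124.712 kN·m.
A normal force at the bottom, 2.3 m from the hinge, must supply this moment: P = 124.712/2.3 = 54.2226 kN.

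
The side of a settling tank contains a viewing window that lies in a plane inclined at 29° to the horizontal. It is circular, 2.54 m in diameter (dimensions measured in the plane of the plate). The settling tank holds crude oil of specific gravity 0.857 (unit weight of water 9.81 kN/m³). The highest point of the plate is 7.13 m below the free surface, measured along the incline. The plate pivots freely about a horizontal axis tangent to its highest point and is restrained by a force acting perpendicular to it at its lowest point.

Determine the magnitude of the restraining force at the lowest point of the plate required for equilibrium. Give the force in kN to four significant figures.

γ = 0.857 × 9.81 = 8.40717 kN/m³.
Let θ = 29° be the plate's angle to the horizontal; measure y along the incline from where the plane meets the free surface. Vertical depth h = y·sinθ with sinθ = 0.484810.
The centroid is at the centre, 1.27 m below the top of the plate, so y_c = 7.13 + 1.27 = 8.4 m and h_c = 8.4 × 0.484810 = 4.0724 m.
A = π(1.27)² = 5.06707 m².
Resultant F = γ·h_c·A = 8.40717 × 4.0724 × 5.06707 = 173.483 kN.
I_c = πr⁴/4 = π × 1.27⁴/4 = 2.04317 m⁴.
Centre of pressure: y_p = y_c + I_c/(y_c·A) = 8.4 + 2.04317/(8.4 × 5.06707) = 8.4 + 0.048003 = 8.448 m along the plane.
The resultant acts 1.27 + 0.048003 = 1.318 m (along the plate) below the hinge at the top edge, so the moment about the hinge is M = F × 1.318 = 173.483 × 1.318 = 228.651 kN·m.
A normal force at the bottom, 2.54 m from the hinge, must supply this moment: P = 228.651/2.54 = 90.0201 kN.

P ≈ 90.02 kN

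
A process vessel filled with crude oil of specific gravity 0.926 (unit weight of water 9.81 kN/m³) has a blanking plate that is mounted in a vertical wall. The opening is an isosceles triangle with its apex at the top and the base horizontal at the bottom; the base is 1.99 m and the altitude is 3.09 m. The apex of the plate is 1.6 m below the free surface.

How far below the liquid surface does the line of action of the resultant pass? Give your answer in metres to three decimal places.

h_p = 3.805 m

γ = 0.926 × 9.81 = 9.08406 kN/m³.
With the apex up, the centroid sits 2h/3 = 2 × 3.09/3 = 2.06 m below the apex, so the centroid depth is h_c = 1.6 + 2.06 = 3.66 m.
A = ½ × 1.99 × 3.09 = 3.07455 m².
Resultant F = γ·h_c·A = 9.08406 × 3.66 × 3.07455 = 102.222 kN.
I_c = b·h³/36 = 1.99 × 3.09³/36 = 1.6309 m⁴.
Centre of pressure: y_p = y_c + I_c/(y_c·A) = 3.66 + 1.6309/(3.66 × 3.07455) = 3.66 + 0.144932 = 3.80493 m along the plane.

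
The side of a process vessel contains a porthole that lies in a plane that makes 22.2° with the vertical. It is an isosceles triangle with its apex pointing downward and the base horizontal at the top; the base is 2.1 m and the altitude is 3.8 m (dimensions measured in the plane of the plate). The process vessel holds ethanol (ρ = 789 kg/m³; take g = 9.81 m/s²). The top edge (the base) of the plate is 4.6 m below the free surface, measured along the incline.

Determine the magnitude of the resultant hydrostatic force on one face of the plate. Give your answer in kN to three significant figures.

γ = ρg = 789 × 9.81 / 1000 = 7.74009 kN/m³.
The plate makes 22.2° with the vertical, i.e. θ = 90° − 22.2° = 67.8° to the horizontal. Measuring y along the incline from the free-surface line, vertical depth h = y·sinθ with sinθ = 0.925871.
With the apex down, the centroid sits h/3 = 3.8/3 = 1.26667 m below the base (the top edge), so y_c = 4.6 + 1.26667 = 5.86667 m and h_c = 5.86667 × 0.925871 = 5.43178 m.
A = ½ × 2.1 × 3.8 = 3.99 m².
Resultant F = γ·h_c·A = 7.74009 × 5.43178 × 3.99 = 167.749 kN.

F ≈ 168 kN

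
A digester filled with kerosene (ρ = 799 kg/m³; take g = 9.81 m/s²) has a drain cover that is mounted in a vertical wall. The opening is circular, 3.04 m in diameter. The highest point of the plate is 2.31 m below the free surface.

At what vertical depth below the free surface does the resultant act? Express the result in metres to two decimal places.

γ = ρg = 799 × 9.81 / 1000 = 7.83819 kN/m³.
The centroid is at the centre, 1.52 m below the top of the plate, so the centroid depth is h_c = 2.31 + 1.52 = 3.83 m.
A = π(1.52)² = 7.25834 m².
Resultant F = γ·h_c·A = 7.83819 × 3.83 × 7.25834 = 217.897 kN.
I_c = πr⁴/4 = π × 1.52⁴/4 = 4.19241 m⁴.
Centre of pressure: y_p = y_c + I_c/(y_c·A) = 3.83 + 4.19241/(3.83 × 7.25834) = 3.83 + 0.150809 = 3.98081 m along the plane.

h_p = 3.98 m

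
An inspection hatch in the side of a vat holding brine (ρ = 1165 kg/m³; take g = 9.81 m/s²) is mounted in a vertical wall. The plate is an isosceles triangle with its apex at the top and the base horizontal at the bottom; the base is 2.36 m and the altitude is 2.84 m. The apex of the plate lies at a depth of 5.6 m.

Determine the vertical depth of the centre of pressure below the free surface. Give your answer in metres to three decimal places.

h_p = 7.553 m

γ = ρg = 1165 × 9.81 / 1000 = 11.42865 kN/m³.
With the apex up, the centroid sits 2h/3 = 2 × 2.84/3 = 1.89333 m below the apex, so the centroid depth is h_c = 5.6 + 1.89333 = 7.49333 m.
A = ½ × 2.36 × 2.84 = 3.3512 m².
Resultant F = γ·h_c·A = 11.42865 × 7.49333 × 3.3512 = 286.992 kN.
I_c = b·h³/36 = 2.36 × 2.84³/36 = 1.50164 m⁴.
Centre of pressure: y_p = y_c + I_c/(y_c·A) = 7.49333 + 1.50164/(7.49333 × 3.3512) = 7.49333 + 0.0597985 = 7.55313 m along the plane.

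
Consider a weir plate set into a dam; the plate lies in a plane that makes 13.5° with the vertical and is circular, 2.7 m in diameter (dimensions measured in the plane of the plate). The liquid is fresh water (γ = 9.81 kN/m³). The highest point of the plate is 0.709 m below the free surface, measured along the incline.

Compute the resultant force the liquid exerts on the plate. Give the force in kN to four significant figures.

F ≈ 112.5 kN

γ = 9.81 kN/m³.
The plate makes 13.5° with the vertical, i.e. θ = 90° − 13.5° = 76.5° to the horizontal. Measuring y along the incline from the free-surface line, vertical depth h = y·sinθ with sinθ = 0.972370.
The centroid is at the centre, 1.35 m below the top of the plate, so y_c = 0.709 + 1.35 = 2.059 m and h_c = 2.059 × 0.972370 = 2.00211 m.
A = π(1.35)² = 5.72555 m².
Resultant F = γ·h_c·A = 9.81 × 2.00211 × 5.72555 = 112.454 kN.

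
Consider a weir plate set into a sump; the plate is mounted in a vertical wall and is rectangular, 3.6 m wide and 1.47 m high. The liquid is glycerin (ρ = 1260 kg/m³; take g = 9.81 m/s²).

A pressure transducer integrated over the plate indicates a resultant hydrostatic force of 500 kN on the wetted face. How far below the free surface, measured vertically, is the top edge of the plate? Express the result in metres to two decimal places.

d_top ≈ 6.91 m

γ = ρg = 1260 × 9.81 / 1000 = 12.3606 kN/m³.
A = 3.6 × 1.47 = 5.292 m².
From F = γ·h_c·A, the centroid depth is h_c = 500/(12.3606 × 5.292) = 7.64382 m.
The centroid lies 1.47/2 = 0.735 m below the top edge, so the top edge sits at h_top = 7.64382 − 0.735 = 6.90882 m below the surface.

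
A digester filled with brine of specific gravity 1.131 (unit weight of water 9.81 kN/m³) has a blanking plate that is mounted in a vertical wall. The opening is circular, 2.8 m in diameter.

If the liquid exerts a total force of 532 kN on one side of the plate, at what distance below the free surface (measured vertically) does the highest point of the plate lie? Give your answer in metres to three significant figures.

d_top ≈ 6.39 m

γ = 1.131 × 9.81 = 11.09511 kN/m³.
A = π(1.4)² = 6.15752 m².
From F = γ·h_c·A, the centroid depth is h_c = 532/(11.09511 × 6.15752) = 7.78707 m.
The centroid is at the centre, 1.4 m below the top of the plate, so the highest point sits at h_top = 7.78707 − 1.4 = 6.38707 m below the surface.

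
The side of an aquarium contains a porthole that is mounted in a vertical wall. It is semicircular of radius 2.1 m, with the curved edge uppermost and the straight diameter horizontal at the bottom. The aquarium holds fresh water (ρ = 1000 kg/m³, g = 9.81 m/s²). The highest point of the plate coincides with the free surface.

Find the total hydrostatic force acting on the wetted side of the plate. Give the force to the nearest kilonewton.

γ = ρg = 1000 × 9.81 = 9810 N/m³ = 9.81 kN/m³.
The centroid lies 4r/(3π) = 0.891268 m above the diameter, so r − 4r/(3π) = 2.1 − 0.891268 = 1.20873 m below the topmost point, so the centroid depth is h_c = 1.20873 m.
A = πr²/2 = π × 2.1²/2 = 6.92721 m².
Resultant F = γ·h_c·A = 9.81 × 1.20873 × 6.92721 = 82.1404 kN.

F ≈ 82 kN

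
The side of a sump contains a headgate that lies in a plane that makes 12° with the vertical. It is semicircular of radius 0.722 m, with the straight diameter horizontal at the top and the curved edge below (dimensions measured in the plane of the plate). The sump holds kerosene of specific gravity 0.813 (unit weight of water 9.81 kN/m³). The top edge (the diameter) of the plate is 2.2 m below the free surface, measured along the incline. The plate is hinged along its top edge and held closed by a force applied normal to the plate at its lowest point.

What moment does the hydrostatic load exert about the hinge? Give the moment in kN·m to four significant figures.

γ = 0.813 × 9.81 = 7.97553 kN/m³.
The plate makes 12° with the vertical, i.e. θ = 90° − 12° = 78° to the horizontal. Measuring y along the incline from the free-surface line, vertical depth h = y·sinθ with sinθ = 0.978148.
The centroid of a semicircle lies 4r/(3π) = 0.306426 m from the diameter, here below the top edge, so y_c = 2.2 + 0.306426 = 2.50643 m and h_c = 2.50643 × 0.978148 = 2.45166 m.
A = πr²/2 = π × 0.722²/2 = 0.818831 m².
Resultant F = γ·h_c·A = 7.97553 × 2.45166 × 0.818831 = 16.0108 kN.
I_c = (π/8 − 8/(9π))·r⁴ = 0.109757 × 0.722⁴ = 0.029825 m⁴.
Centre of pressure: y_p = y_c + I_c/(y_c·A) = 2.50643 + 0.029825/(2.50643 × 0.818831) = 2.50643 + 0.0145322 = 2.52096 m along the plane.
The resultant acts 0.306426 + 0.0145322 = 0.320958 m (along the plate) below the hinge at the top edge, so the moment about the hinge is M = F × 0.320958 = 16.0108 × 0.320958 = 5.13879 kN·m.

M ≈ 5.139 kN·m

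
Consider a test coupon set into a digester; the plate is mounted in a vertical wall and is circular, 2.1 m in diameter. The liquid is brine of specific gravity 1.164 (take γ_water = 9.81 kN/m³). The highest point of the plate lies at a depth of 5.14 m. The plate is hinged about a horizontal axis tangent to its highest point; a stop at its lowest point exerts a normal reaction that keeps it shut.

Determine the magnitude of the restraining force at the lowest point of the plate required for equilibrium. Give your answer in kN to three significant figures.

P ≈ 128 kN

γ = 1.164 × 9.81 = 11.41884 kN/m³.
The centroid is at the centre, 1.05 m below the top of the plate, so the centroid depth is h_c = 5.14 + 1.05 = 6.19 m.
A = π(1.05)² = 3.46361 m².
Resultant F = γ·h_c·A = 11.41884 × 6.19 × 3.46361 = 244.817 kN.
I_c = πr⁴/4 = π × 1.05⁴/4 = 0.954656 m⁴.
Centre of pressure: y_p = y_c + I_c/(y_c·A) = 6.19 + 0.954656/(6.19 × 3.46361) = 6.19 + 0.0445274 = 6.23453 m along the plane.
The resultant acts 1.05 + 0.0445274 = 1.09453 m (along the plate) below the hinge at the top edge, so the moment about the hinge is M = F × 1.09453 = 244.817 × 1.09453 = 267.96 kN·m.
A normal force at the bottom, 2.1 m from the hinge, must supply this moment: P = 267.96/2.1 = 127.6 kN.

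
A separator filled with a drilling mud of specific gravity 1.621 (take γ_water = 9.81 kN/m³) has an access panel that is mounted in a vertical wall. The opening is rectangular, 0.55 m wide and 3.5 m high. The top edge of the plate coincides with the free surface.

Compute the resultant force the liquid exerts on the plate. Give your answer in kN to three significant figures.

γ = 1.621 × 9.81 = 15.90201 kN/m³.
The centroid lies 3.5/2 = 1.75 m below the top edge, so the centroid depth is h_c = 1.75 m.
A = 0.55 × 3.5 = 1.925 m².
Resultant F = γ·h_c·A = 15.90201 × 1.75 × 1.925 = 53.5699 kN.

F ≈ 53.6 kN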